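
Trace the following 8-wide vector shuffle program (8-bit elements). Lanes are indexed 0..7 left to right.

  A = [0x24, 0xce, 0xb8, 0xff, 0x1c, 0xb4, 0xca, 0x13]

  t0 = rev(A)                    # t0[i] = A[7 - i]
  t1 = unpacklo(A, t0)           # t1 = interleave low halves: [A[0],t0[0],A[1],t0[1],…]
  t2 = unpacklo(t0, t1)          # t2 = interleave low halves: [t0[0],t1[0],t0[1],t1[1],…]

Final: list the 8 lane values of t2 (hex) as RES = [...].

  t0: 13 ca b4 1c ff b8 ce 24
  t1: 24 13 ce ca b8 b4 ff 1c
  t2: 13 24 ca 13 b4 ce 1c ca

RES = [ 0x13  0x24  0xca  0x13  0xb4  0xce  0x1c  0xca ]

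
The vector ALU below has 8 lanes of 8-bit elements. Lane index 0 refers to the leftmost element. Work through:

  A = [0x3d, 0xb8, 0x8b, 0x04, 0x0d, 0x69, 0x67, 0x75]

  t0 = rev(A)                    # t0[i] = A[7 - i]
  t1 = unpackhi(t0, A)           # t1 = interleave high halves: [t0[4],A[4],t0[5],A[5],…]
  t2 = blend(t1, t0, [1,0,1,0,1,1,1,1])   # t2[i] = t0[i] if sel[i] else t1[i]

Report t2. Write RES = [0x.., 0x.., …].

RES = [ 0x75  0x0d  0x69  0x69  0x04  0x8b  0xb8  0x3d ]

→ t0 |75|67|69|0d|04|8b|b8|3d|
→ t1 |04|0d|8b|69|b8|67|3d|75|
→ t2 |75|0d|69|69|04|8b|b8|3d|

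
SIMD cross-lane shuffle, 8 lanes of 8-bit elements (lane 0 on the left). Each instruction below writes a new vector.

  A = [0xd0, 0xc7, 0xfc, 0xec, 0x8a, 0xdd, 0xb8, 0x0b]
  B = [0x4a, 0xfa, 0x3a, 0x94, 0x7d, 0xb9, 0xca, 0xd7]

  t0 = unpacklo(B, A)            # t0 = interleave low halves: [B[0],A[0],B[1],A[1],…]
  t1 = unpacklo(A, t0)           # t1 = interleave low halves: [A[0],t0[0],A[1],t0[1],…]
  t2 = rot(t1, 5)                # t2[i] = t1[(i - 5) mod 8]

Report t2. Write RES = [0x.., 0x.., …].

RES = [ 0xd0  0xfc  0xfa  0xec  0xc7  0xd0  0x4a  0xc7 ]

  t0: 4a d0 fa c7 3a fc 94 ec
  t1: d0 4a c7 d0 fc fa ec c7
  t2: d0 fc fa ec c7 d0 4a c7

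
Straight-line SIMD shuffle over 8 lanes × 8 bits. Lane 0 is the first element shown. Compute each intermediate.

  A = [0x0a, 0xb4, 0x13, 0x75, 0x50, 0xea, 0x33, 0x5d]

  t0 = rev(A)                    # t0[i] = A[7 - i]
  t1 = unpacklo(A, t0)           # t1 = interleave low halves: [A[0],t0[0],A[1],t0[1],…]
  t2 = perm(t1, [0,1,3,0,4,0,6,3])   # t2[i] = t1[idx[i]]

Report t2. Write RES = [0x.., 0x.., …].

RES = [0x0a, 0x5d, 0x33, 0x0a, 0x13, 0x0a, 0x75, 0x33]

t0 = [0x5d, 0x33, 0xea, 0x50, 0x75, 0x13, 0xb4, 0x0a]
t1 = [0x0a, 0x5d, 0xb4, 0x33, 0x13, 0xea, 0x75, 0x50]
t2 = [0x0a, 0x5d, 0x33, 0x0a, 0x13, 0x0a, 0x75, 0x33]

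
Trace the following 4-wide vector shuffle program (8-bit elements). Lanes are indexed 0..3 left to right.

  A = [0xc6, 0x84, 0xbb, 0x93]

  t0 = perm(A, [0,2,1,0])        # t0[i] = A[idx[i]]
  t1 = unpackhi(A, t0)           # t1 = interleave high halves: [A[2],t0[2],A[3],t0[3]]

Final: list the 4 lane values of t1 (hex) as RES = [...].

RES = [ 0xbb  0x84  0x93  0xc6 ]

→ t0 |c6|bb|84|c6|
→ t1 |bb|84|93|c6|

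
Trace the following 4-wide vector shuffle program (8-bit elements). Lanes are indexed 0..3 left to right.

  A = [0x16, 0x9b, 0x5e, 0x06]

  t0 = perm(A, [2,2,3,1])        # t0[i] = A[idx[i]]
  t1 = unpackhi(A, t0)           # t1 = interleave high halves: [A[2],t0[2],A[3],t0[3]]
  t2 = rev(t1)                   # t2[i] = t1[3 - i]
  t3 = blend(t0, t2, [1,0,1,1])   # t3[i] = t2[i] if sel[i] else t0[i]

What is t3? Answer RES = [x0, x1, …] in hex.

RES = [0x9b, 0x5e, 0x06, 0x5e]

  t0: 5e 5e 06 9b
  t1: 5e 06 06 9b
  t2: 9b 06 06 5e
  t3: 9b 5e 06 5e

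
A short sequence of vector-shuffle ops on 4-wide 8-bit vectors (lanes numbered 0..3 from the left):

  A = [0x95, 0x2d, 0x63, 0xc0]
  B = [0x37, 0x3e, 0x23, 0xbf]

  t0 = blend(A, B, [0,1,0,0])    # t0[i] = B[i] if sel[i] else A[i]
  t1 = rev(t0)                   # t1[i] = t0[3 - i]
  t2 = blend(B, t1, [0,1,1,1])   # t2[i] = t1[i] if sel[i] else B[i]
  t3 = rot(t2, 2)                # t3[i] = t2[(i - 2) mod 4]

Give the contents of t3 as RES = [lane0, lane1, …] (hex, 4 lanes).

RES = [0x3e, 0x95, 0x37, 0x63]

→ t0 |95|3e|63|c0|
→ t1 |c0|63|3e|95|
→ t2 |37|63|3e|95|
→ t3 |3e|95|37|63|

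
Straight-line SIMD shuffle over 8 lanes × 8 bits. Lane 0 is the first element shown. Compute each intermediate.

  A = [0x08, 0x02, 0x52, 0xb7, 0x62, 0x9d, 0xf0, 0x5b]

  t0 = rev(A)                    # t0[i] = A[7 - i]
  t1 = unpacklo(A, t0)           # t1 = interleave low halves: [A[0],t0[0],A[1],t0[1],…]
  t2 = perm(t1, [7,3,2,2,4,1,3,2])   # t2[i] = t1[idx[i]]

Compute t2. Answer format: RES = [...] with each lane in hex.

t0 = [0x5b, 0xf0, 0x9d, 0x62, 0xb7, 0x52, 0x02, 0x08]
t1 = [0x08, 0x5b, 0x02, 0xf0, 0x52, 0x9d, 0xb7, 0x62]
t2 = [0x62, 0xf0, 0x02, 0x02, 0x52, 0x5b, 0xf0, 0x02]

RES = [0x62, 0xf0, 0x02, 0x02, 0x52, 0x5b, 0xf0, 0x02]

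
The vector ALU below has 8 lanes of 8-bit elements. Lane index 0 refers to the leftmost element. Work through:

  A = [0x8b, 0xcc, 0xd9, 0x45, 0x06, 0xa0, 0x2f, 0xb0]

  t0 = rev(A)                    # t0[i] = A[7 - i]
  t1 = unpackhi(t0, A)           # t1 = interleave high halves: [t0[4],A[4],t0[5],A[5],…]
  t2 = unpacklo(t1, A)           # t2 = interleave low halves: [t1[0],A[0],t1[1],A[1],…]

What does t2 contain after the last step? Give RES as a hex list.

RES = [0x45, 0x8b, 0x06, 0xcc, 0xd9, 0xd9, 0xa0, 0x45]

  t0: b0 2f a0 06 45 d9 cc 8b
  t1: 45 06 d9 a0 cc 2f 8b b0
  t2: 45 8b 06 cc d9 d9 a0 45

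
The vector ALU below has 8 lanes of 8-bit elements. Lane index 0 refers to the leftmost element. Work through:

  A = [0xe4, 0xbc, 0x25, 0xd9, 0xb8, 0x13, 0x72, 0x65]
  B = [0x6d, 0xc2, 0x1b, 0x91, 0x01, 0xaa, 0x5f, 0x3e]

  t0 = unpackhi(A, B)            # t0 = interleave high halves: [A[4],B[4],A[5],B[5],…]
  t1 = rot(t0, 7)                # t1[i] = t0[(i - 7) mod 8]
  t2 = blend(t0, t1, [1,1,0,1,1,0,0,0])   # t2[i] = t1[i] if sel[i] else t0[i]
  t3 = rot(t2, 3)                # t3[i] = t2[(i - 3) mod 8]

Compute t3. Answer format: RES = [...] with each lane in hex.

RES = [0x5f, 0x65, 0x3e, 0x01, 0x13, 0x13, 0x72, 0x5f]

t0 = [0xb8, 0x01, 0x13, 0xaa, 0x72, 0x5f, 0x65, 0x3e]
t1 = [0x01, 0x13, 0xaa, 0x72, 0x5f, 0x65, 0x3e, 0xb8]
t2 = [0x01, 0x13, 0x13, 0x72, 0x5f, 0x5f, 0x65, 0x3e]
t3 = [0x5f, 0x65, 0x3e, 0x01, 0x13, 0x13, 0x72, 0x5f]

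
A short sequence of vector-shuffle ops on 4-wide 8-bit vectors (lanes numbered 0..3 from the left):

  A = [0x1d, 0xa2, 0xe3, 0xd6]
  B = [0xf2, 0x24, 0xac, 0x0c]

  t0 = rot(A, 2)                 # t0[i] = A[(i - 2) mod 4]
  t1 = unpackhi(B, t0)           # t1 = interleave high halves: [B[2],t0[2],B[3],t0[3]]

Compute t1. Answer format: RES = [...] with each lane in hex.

RES = [0xac, 0x1d, 0x0c, 0xa2]

t0 = [0xe3, 0xd6, 0x1d, 0xa2]
t1 = [0xac, 0x1d, 0x0c, 0xa2]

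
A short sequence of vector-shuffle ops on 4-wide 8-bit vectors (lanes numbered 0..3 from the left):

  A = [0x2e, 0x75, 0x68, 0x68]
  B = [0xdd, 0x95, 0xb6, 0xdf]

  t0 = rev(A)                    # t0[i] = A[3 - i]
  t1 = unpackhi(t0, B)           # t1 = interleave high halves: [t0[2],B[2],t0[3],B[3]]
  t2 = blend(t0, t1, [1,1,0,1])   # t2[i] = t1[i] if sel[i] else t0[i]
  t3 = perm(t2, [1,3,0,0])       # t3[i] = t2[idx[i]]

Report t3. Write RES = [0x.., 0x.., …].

t0 = [0x68, 0x68, 0x75, 0x2e]
t1 = [0x75, 0xb6, 0x2e, 0xdf]
t2 = [0x75, 0xb6, 0x75, 0xdf]
t3 = [0xb6, 0xdf, 0x75, 0x75]

RES = [0xb6, 0xdf, 0x75, 0x75]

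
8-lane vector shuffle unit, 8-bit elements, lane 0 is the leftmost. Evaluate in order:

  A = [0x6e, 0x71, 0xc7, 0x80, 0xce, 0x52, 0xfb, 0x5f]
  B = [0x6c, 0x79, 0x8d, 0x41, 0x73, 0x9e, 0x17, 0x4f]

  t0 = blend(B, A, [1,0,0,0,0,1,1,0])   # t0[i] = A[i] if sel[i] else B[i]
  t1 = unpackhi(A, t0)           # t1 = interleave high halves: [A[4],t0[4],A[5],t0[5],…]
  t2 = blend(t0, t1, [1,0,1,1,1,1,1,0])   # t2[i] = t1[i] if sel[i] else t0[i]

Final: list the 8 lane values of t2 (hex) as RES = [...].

RES = [ 0xce  0x79  0x52  0x52  0xfb  0xfb  0x5f  0x4f ]

t0 = [0x6e, 0x79, 0x8d, 0x41, 0x73, 0x52, 0xfb, 0x4f]
t1 = [0xce, 0x73, 0x52, 0x52, 0xfb, 0xfb, 0x5f, 0x4f]
t2 = [0xce, 0x79, 0x52, 0x52, 0xfb, 0xfb, 0x5f, 0x4f]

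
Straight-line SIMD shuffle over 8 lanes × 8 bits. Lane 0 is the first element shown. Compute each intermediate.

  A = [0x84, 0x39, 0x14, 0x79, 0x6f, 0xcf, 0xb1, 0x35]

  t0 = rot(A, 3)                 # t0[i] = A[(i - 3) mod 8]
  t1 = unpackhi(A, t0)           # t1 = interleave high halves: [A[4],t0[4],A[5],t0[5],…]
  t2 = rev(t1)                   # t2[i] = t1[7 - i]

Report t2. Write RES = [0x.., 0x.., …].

→ t0 |cf|b1|35|84|39|14|79|6f|
→ t1 |6f|39|cf|14|b1|79|35|6f|
→ t2 |6f|35|79|b1|14|cf|39|6f|

RES = [0x6f, 0x35, 0x79, 0xb1, 0x14, 0xcf, 0x39, 0x6f]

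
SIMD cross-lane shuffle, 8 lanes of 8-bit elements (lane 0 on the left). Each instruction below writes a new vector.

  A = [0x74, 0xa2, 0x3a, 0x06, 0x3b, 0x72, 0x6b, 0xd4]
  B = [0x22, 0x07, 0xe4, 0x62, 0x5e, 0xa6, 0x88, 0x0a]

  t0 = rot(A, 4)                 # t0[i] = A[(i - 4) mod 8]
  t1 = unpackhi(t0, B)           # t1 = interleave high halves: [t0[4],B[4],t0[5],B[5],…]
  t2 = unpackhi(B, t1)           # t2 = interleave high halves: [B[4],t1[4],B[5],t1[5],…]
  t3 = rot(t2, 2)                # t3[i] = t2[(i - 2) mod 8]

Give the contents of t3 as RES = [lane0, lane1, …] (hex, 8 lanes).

t0 = [0x3b, 0x72, 0x6b, 0xd4, 0x74, 0xa2, 0x3a, 0x06]
t1 = [0x74, 0x5e, 0xa2, 0xa6, 0x3a, 0x88, 0x06, 0x0a]
t2 = [0x5e, 0x3a, 0xa6, 0x88, 0x88, 0x06, 0x0a, 0x0a]
t3 = [0x0a, 0x0a, 0x5e, 0x3a, 0xa6, 0x88, 0x88, 0x06]

RES = [0x0a, 0x0a, 0x5e, 0x3a, 0xa6, 0x88, 0x88, 0x06]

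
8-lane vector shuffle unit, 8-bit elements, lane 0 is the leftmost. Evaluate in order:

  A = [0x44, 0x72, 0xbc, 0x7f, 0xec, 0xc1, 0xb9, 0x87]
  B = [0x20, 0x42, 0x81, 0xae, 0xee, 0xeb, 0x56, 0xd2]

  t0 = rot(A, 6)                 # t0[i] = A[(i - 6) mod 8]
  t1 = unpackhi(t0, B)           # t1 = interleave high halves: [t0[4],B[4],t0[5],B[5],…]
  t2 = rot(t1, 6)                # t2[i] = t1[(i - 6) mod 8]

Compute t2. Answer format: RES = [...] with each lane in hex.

t0 = [0xbc, 0x7f, 0xec, 0xc1, 0xb9, 0x87, 0x44, 0x72]
t1 = [0xb9, 0xee, 0x87, 0xeb, 0x44, 0x56, 0x72, 0xd2]
t2 = [0x87, 0xeb, 0x44, 0x56, 0x72, 0xd2, 0xb9, 0xee]

RES = [ 0x87  0xeb  0x44  0x56  0x72  0xd2  0xb9  0xee ]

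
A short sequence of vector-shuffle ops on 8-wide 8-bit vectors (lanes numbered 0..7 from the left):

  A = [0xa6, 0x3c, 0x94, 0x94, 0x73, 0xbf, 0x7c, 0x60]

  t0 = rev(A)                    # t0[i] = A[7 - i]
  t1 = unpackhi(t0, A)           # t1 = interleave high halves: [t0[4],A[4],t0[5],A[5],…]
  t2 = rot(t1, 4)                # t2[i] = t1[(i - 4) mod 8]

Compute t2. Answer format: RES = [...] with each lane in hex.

RES = [0x3c, 0x7c, 0xa6, 0x60, 0x94, 0x73, 0x94, 0xbf]

t0 = [0x60, 0x7c, 0xbf, 0x73, 0x94, 0x94, 0x3c, 0xa6]
t1 = [0x94, 0x73, 0x94, 0xbf, 0x3c, 0x7c, 0xa6, 0x60]
t2 = [0x3c, 0x7c, 0xa6, 0x60, 0x94, 0x73, 0x94, 0xbf]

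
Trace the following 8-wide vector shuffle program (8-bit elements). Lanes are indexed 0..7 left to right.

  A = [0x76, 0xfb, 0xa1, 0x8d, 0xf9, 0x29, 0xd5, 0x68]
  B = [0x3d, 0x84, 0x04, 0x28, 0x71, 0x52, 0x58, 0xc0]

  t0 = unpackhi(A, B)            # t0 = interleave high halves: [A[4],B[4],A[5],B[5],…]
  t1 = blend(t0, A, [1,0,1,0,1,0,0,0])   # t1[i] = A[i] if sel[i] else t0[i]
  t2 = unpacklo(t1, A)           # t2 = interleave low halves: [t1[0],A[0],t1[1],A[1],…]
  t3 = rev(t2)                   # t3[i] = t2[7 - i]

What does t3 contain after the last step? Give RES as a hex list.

RES = [0x8d, 0x52, 0xa1, 0xa1, 0xfb, 0x71, 0x76, 0x76]

  t0: f9 71 29 52 d5 58 68 c0
  t1: 76 71 a1 52 f9 58 68 c0
  t2: 76 76 71 fb a1 a1 52 8d
  t3: 8d 52 a1 a1 fb 71 76 76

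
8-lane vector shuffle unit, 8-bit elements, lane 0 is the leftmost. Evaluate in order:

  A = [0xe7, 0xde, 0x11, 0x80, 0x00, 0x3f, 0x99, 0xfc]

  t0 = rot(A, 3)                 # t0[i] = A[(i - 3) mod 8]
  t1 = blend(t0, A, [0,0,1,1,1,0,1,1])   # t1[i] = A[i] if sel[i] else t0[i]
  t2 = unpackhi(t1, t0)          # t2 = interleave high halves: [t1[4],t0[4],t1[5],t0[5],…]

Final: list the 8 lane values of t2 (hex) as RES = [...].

→ t0 |3f|99|fc|e7|de|11|80|00|
→ t1 |3f|99|11|80|00|11|99|fc|
→ t2 |00|de|11|11|99|80|fc|00|

RES = [ 0x00  0xde  0x11  0x11  0x99  0x80  0xfc  0x00 ]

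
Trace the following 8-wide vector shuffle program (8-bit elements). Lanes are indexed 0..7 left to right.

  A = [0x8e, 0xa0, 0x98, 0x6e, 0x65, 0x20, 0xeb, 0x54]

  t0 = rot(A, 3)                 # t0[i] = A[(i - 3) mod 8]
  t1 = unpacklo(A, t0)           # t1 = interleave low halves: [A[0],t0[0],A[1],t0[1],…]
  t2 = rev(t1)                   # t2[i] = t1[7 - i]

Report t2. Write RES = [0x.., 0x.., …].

t0 = [0x20, 0xeb, 0x54, 0x8e, 0xa0, 0x98, 0x6e, 0x65]
t1 = [0x8e, 0x20, 0xa0, 0xeb, 0x98, 0x54, 0x6e, 0x8e]
t2 = [0x8e, 0x6e, 0x54, 0x98, 0xeb, 0xa0, 0x20, 0x8e]

RES = [ 0x8e  0x6e  0x54  0x98  0xeb  0xa0  0x20  0x8e ]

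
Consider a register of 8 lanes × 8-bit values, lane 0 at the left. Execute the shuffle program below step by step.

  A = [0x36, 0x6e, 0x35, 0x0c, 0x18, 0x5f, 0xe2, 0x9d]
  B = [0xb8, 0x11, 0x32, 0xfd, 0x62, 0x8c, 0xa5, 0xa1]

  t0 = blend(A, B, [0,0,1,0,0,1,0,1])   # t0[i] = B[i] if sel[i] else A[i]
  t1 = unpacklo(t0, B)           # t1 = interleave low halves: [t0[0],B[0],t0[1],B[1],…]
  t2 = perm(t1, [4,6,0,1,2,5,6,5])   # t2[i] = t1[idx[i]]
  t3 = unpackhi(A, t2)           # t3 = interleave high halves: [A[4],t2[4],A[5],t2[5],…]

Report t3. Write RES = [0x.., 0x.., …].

  t0: 36 6e 32 0c 18 8c e2 a1
  t1: 36 b8 6e 11 32 32 0c fd
  t2: 32 0c 36 b8 6e 32 0c 32
  t3: 18 6e 5f 32 e2 0c 9d 32

RES = [0x18, 0x6e, 0x5f, 0x32, 0xe2, 0x0c, 0x9d, 0x32]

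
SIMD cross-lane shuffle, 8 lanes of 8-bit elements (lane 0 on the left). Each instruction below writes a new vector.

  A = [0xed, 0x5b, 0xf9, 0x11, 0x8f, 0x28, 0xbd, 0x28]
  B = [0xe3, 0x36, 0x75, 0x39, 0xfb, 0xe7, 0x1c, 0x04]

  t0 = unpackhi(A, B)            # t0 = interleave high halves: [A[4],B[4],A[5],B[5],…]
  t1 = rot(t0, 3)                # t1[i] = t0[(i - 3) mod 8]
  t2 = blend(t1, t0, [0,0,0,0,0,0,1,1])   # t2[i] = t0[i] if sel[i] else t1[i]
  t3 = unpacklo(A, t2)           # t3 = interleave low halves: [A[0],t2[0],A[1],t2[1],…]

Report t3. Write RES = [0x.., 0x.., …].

RES = [ 0xed  0x1c  0x5b  0x28  0xf9  0x04  0x11  0x8f ]

→ t0 |8f|fb|28|e7|bd|1c|28|04|
→ t1 |1c|28|04|8f|fb|28|e7|bd|
→ t2 |1c|28|04|8f|fb|28|28|04|
→ t3 |ed|1c|5b|28|f9|04|11|8f|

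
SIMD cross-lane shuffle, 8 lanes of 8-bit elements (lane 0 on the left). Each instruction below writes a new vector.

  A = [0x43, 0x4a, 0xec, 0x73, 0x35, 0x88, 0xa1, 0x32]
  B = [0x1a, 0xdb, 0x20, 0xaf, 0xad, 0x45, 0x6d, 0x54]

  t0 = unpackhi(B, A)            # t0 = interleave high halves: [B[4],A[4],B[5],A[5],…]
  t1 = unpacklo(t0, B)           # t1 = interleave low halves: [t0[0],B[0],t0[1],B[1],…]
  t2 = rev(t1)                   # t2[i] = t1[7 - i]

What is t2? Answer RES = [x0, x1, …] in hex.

→ t0 |ad|35|45|88|6d|a1|54|32|
→ t1 |ad|1a|35|db|45|20|88|af|
→ t2 |af|88|20|45|db|35|1a|ad|

RES = [0xaf, 0x88, 0x20, 0x45, 0xdb, 0x35, 0x1a, 0xad]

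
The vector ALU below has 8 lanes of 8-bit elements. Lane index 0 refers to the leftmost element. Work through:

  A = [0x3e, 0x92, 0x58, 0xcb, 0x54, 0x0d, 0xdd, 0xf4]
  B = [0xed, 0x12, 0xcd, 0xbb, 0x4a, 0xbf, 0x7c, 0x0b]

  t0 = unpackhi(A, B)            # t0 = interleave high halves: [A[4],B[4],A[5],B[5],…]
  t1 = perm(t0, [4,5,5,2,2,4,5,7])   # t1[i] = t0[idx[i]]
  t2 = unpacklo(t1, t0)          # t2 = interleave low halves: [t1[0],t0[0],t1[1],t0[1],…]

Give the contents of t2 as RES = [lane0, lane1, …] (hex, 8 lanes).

→ t0 |54|4a|0d|bf|dd|7c|f4|0b|
→ t1 |dd|7c|7c|0d|0d|dd|7c|0b|
→ t2 |dd|54|7c|4a|7c|0d|0d|bf|

RES = [0xdd, 0x54, 0x7c, 0x4a, 0x7c, 0x0d, 0x0d, 0xbf]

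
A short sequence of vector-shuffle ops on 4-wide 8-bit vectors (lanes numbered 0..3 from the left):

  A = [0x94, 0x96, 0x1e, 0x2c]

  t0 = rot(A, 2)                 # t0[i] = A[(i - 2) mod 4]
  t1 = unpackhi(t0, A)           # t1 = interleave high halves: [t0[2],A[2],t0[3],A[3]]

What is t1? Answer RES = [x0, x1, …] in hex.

→ t0 |1e|2c|94|96|
→ t1 |94|1e|96|2c|

RES = [ 0x94  0x1e  0x96  0x2c ]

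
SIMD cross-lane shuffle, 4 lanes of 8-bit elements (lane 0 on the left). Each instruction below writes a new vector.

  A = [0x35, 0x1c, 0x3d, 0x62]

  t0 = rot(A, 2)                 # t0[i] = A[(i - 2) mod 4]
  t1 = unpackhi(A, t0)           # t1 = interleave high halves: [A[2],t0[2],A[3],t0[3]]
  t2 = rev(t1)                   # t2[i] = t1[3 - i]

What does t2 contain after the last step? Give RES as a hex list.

t0 = [0x3d, 0x62, 0x35, 0x1c]
t1 = [0x3d, 0x35, 0x62, 0x1c]
t2 = [0x1c, 0x62, 0x35, 0x3d]

RES = [ 0x1c  0x62  0x35  0x3d ]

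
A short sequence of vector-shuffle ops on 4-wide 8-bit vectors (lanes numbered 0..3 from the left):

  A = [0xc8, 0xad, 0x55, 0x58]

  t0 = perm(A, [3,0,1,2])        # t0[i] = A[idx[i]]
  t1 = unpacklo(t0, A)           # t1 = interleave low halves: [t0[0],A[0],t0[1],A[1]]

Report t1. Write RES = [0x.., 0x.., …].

→ t0 |58|c8|ad|55|
→ t1 |58|c8|c8|ad|

RES = [0x58, 0xc8, 0xc8, 0xad]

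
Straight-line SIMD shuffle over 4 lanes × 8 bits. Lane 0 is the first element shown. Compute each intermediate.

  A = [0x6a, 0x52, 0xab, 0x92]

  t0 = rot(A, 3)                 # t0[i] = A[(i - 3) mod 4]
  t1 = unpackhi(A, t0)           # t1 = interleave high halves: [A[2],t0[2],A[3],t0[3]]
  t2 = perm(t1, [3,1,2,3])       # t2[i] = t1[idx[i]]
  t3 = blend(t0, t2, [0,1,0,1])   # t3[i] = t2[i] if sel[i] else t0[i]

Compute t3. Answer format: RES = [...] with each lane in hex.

  t0: 52 ab 92 6a
  t1: ab 92 92 6a
  t2: 6a 92 92 6a
  t3: 52 92 92 6a

RES = [ 0x52  0x92  0x92  0x6a ]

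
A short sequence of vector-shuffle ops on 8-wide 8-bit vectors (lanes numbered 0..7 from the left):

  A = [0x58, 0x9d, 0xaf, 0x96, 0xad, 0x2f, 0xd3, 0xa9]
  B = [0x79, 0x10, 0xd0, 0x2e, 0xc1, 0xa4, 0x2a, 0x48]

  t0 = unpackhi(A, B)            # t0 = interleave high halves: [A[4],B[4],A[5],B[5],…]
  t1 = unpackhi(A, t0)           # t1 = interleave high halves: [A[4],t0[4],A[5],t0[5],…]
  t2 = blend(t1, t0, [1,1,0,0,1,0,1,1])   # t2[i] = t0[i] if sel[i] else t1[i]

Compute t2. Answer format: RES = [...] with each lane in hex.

RES = [ 0xad  0xc1  0x2f  0x2a  0xd3  0xa9  0xa9  0x48 ]

t0 = [0xad, 0xc1, 0x2f, 0xa4, 0xd3, 0x2a, 0xa9, 0x48]
t1 = [0xad, 0xd3, 0x2f, 0x2a, 0xd3, 0xa9, 0xa9, 0x48]
t2 = [0xad, 0xc1, 0x2f, 0x2a, 0xd3, 0xa9, 0xa9, 0x48]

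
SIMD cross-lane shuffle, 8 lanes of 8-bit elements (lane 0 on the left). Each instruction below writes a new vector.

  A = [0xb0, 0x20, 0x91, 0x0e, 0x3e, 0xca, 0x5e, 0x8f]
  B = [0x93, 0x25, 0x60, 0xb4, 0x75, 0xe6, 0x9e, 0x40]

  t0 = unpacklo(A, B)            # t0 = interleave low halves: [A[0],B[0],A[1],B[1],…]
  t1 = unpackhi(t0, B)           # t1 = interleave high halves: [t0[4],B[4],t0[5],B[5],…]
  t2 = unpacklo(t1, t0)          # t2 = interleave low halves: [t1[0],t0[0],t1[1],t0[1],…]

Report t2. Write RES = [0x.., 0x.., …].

  t0: b0 93 20 25 91 60 0e b4
  t1: 91 75 60 e6 0e 9e b4 40
  t2: 91 b0 75 93 60 20 e6 25

RES = [ 0x91  0xb0  0x75  0x93  0x60  0x20  0xe6  0x25 ]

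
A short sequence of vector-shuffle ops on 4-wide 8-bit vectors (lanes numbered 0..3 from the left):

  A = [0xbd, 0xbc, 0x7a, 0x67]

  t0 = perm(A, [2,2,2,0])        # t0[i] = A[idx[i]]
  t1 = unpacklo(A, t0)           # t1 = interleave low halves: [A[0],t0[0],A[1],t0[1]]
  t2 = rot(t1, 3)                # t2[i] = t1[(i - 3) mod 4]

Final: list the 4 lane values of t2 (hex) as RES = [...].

t0 = [0x7a, 0x7a, 0x7a, 0xbd]
t1 = [0xbd, 0x7a, 0xbc, 0x7a]
t2 = [0x7a, 0xbc, 0x7a, 0xbd]

RES = [0x7a, 0xbc, 0x7a, 0xbd]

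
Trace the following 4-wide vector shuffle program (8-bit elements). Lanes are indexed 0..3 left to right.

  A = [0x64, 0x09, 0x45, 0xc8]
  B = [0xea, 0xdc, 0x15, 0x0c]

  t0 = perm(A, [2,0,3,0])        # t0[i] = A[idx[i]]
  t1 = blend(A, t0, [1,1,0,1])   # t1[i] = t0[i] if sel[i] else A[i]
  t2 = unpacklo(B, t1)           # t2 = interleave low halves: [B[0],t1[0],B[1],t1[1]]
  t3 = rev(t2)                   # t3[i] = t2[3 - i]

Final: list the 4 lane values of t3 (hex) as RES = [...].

  t0: 45 64 c8 64
  t1: 45 64 45 64
  t2: ea 45 dc 64
  t3: 64 dc 45 ea

RES = [0x64, 0xdc, 0x45, 0xea]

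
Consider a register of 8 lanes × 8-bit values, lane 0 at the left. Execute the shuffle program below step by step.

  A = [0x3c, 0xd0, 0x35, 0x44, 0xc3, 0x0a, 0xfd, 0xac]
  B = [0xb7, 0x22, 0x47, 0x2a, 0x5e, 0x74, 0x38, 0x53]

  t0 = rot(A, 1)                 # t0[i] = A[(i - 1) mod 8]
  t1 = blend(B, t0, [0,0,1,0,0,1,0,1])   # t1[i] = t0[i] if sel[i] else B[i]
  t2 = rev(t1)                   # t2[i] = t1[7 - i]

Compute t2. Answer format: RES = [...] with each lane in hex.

RES = [ 0xfd  0x38  0xc3  0x5e  0x2a  0xd0  0x22  0xb7 ]

  t0: ac 3c d0 35 44 c3 0a fd
  t1: b7 22 d0 2a 5e c3 38 fd
  t2: fd 38 c3 5e 2a d0 22 b7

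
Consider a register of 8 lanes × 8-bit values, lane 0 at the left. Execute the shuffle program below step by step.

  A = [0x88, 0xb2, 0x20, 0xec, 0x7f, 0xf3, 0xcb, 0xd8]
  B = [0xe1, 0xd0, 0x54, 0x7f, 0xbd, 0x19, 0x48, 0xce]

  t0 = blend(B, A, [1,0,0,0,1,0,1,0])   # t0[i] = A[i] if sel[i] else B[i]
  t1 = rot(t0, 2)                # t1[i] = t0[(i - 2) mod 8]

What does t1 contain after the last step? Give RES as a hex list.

RES = [ 0xcb  0xce  0x88  0xd0  0x54  0x7f  0x7f  0x19 ]

t0 = [0x88, 0xd0, 0x54, 0x7f, 0x7f, 0x19, 0xcb, 0xce]
t1 = [0xcb, 0xce, 0x88, 0xd0, 0x54, 0x7f, 0x7f, 0x19]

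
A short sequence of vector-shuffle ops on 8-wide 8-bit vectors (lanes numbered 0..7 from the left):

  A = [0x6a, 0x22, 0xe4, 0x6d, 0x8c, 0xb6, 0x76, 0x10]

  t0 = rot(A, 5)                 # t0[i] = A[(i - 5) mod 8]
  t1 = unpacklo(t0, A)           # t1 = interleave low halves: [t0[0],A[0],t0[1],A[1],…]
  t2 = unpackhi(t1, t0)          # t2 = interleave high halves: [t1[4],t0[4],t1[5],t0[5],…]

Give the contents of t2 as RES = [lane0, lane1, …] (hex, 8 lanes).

RES = [ 0xb6  0x10  0xe4  0x6a  0x76  0x22  0x6d  0xe4 ]

  t0: 6d 8c b6 76 10 6a 22 e4
  t1: 6d 6a 8c 22 b6 e4 76 6d
  t2: b6 10 e4 6a 76 22 6d e4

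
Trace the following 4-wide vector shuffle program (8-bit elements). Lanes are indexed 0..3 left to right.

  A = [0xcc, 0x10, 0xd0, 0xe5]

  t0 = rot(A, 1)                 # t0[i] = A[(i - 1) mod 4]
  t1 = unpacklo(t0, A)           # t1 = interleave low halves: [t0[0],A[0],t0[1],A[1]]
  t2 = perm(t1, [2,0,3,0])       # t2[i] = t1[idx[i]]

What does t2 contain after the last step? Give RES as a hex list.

→ t0 |e5|cc|10|d0|
→ t1 |e5|cc|cc|10|
→ t2 |cc|e5|10|e5|

RES = [0xcc, 0xe5, 0x10, 0xe5]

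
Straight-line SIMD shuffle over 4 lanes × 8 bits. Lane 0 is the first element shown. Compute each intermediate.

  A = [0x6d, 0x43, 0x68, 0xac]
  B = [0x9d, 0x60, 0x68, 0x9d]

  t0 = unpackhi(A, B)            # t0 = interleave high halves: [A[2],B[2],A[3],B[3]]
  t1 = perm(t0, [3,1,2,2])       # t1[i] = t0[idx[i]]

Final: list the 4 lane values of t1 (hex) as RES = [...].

RES = [ 0x9d  0x68  0xac  0xac ]

  t0: 68 68 ac 9d
  t1: 9d 68 ac ac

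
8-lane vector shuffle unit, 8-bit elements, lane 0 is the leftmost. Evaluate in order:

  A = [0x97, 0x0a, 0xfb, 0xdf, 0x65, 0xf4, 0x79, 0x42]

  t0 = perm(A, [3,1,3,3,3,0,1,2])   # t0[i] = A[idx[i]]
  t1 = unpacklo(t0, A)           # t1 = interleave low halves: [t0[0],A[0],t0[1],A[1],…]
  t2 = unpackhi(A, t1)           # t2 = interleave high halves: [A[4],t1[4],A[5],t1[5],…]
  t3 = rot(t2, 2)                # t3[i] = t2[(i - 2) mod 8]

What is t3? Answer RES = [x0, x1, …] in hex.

RES = [ 0x42  0xdf  0x65  0xdf  0xf4  0xfb  0x79  0xdf ]

t0 = [0xdf, 0x0a, 0xdf, 0xdf, 0xdf, 0x97, 0x0a, 0xfb]
t1 = [0xdf, 0x97, 0x0a, 0x0a, 0xdf, 0xfb, 0xdf, 0xdf]
t2 = [0x65, 0xdf, 0xf4, 0xfb, 0x79, 0xdf, 0x42, 0xdf]
t3 = [0x42, 0xdf, 0x65, 0xdf, 0xf4, 0xfb, 0x79, 0xdf]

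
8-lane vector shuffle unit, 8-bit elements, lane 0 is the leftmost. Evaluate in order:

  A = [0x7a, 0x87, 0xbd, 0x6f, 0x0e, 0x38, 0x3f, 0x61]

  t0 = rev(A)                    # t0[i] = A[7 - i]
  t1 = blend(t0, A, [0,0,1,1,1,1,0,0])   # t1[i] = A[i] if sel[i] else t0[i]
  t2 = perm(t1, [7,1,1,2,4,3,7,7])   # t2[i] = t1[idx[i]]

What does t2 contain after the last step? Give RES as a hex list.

  t0: 61 3f 38 0e 6f bd 87 7a
  t1: 61 3f bd 6f 0e 38 87 7a
  t2: 7a 3f 3f bd 0e 6f 7a 7a

RES = [ 0x7a  0x3f  0x3f  0xbd  0x0e  0x6f  0x7a  0x7a ]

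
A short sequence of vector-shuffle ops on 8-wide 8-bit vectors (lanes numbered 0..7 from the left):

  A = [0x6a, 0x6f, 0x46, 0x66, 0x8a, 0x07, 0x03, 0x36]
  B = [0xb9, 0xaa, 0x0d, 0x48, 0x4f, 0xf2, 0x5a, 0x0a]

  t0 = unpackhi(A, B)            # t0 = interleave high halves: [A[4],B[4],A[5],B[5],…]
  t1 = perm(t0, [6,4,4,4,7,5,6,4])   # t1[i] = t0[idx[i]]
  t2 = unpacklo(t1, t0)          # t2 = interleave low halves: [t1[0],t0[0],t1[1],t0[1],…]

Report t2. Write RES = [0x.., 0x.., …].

→ t0 |8a|4f|07|f2|03|5a|36|0a|
→ t1 |36|03|03|03|0a|5a|36|03|
→ t2 |36|8a|03|4f|03|07|03|f2|

RES = [ 0x36  0x8a  0x03  0x4f  0x03  0x07  0x03  0xf2 ]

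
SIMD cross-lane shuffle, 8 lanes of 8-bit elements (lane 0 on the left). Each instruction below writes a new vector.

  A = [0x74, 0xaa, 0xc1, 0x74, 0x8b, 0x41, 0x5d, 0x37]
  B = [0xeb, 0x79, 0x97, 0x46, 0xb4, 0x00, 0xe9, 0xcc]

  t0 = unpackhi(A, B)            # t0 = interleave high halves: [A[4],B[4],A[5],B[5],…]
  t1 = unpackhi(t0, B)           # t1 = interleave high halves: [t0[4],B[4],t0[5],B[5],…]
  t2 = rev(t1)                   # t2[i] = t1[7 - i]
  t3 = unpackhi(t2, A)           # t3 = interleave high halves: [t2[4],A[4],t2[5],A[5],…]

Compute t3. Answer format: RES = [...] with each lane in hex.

  t0: 8b b4 41 00 5d e9 37 cc
  t1: 5d b4 e9 00 37 e9 cc cc
  t2: cc cc e9 37 00 e9 b4 5d
  t3: 00 8b e9 41 b4 5d 5d 37

RES = [ 0x00  0x8b  0xe9  0x41  0xb4  0x5d  0x5d  0x37 ]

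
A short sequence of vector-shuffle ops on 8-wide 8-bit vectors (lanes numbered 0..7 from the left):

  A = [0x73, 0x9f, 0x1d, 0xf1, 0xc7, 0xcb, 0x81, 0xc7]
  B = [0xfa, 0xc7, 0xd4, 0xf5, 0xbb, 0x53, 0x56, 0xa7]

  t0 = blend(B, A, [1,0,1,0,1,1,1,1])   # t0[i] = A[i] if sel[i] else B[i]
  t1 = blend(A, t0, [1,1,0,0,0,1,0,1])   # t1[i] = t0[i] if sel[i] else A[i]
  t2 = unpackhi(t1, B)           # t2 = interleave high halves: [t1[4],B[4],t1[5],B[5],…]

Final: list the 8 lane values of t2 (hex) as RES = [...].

t0 = [0x73, 0xc7, 0x1d, 0xf5, 0xc7, 0xcb, 0x81, 0xc7]
t1 = [0x73, 0xc7, 0x1d, 0xf1, 0xc7, 0xcb, 0x81, 0xc7]
t2 = [0xc7, 0xbb, 0xcb, 0x53, 0x81, 0x56, 0xc7, 0xa7]

RES = [ 0xc7  0xbb  0xcb  0x53  0x81  0x56  0xc7  0xa7 ]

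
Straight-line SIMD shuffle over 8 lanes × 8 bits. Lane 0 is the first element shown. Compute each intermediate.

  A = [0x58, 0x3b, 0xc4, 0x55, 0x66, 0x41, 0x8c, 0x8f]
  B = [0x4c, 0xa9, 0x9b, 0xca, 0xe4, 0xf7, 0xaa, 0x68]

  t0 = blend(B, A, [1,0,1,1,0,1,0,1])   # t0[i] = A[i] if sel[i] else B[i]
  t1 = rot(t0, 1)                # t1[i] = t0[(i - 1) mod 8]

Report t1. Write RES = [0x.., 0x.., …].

RES = [0x8f, 0x58, 0xa9, 0xc4, 0x55, 0xe4, 0x41, 0xaa]

t0 = [0x58, 0xa9, 0xc4, 0x55, 0xe4, 0x41, 0xaa, 0x8f]
t1 = [0x8f, 0x58, 0xa9, 0xc4, 0x55, 0xe4, 0x41, 0xaa]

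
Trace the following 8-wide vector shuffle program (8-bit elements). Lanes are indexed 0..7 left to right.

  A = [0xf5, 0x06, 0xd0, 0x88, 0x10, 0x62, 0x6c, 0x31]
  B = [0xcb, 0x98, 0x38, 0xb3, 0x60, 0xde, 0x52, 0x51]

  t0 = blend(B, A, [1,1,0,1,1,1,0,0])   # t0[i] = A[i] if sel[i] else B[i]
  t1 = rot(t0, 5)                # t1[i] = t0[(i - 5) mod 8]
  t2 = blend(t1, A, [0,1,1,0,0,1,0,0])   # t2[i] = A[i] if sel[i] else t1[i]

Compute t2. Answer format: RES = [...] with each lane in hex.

→ t0 |f5|06|38|88|10|62|52|51|
→ t1 |88|10|62|52|51|f5|06|38|
→ t2 |88|06|d0|52|51|62|06|38|

RES = [ 0x88  0x06  0xd0  0x52  0x51  0x62  0x06  0x38 ]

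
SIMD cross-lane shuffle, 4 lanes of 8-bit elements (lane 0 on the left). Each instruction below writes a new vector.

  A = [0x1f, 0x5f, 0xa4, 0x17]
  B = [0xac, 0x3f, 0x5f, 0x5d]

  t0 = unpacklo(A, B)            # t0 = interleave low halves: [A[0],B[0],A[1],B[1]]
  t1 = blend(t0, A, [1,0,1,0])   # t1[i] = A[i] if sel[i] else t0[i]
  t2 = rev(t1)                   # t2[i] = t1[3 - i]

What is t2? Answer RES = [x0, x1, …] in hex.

RES = [0x3f, 0xa4, 0xac, 0x1f]

→ t0 |1f|ac|5f|3f|
→ t1 |1f|ac|a4|3f|
→ t2 |3f|a4|ac|1f|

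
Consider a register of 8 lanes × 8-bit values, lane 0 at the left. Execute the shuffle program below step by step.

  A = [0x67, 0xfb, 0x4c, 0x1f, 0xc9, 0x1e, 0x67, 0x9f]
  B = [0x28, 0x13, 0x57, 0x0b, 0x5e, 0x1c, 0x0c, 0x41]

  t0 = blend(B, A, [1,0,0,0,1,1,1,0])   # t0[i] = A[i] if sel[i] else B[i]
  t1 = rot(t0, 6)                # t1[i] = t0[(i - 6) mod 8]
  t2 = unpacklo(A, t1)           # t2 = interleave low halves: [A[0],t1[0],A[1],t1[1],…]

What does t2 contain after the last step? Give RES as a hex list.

RES = [ 0x67  0x57  0xfb  0x0b  0x4c  0xc9  0x1f  0x1e ]

t0 = [0x67, 0x13, 0x57, 0x0b, 0xc9, 0x1e, 0x67, 0x41]
t1 = [0x57, 0x0b, 0xc9, 0x1e, 0x67, 0x41, 0x67, 0x13]
t2 = [0x67, 0x57, 0xfb, 0x0b, 0x4c, 0xc9, 0x1f, 0x1e]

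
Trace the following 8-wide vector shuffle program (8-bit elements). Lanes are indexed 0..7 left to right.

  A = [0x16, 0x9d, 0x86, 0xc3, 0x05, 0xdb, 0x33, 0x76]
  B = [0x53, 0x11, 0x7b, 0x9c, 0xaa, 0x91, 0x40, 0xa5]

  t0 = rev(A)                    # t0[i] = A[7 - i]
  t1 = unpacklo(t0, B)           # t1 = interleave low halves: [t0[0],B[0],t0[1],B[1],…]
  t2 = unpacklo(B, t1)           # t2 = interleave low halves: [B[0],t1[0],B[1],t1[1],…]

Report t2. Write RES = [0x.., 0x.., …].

→ t0 |76|33|db|05|c3|86|9d|16|
→ t1 |76|53|33|11|db|7b|05|9c|
→ t2 |53|76|11|53|7b|33|9c|11|

RES = [0x53, 0x76, 0x11, 0x53, 0x7b, 0x33, 0x9c, 0x11]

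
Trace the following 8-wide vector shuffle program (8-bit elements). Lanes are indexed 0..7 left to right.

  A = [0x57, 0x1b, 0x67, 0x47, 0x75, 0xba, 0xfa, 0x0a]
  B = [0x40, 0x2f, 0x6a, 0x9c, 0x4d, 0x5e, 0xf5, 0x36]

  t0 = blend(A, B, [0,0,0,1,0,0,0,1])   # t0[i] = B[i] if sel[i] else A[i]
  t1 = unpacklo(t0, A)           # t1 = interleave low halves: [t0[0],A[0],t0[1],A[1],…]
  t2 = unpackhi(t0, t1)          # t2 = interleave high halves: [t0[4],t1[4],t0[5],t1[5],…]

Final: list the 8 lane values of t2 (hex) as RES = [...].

RES = [ 0x75  0x67  0xba  0x67  0xfa  0x9c  0x36  0x47 ]

t0 = [0x57, 0x1b, 0x67, 0x9c, 0x75, 0xba, 0xfa, 0x36]
t1 = [0x57, 0x57, 0x1b, 0x1b, 0x67, 0x67, 0x9c, 0x47]
t2 = [0x75, 0x67, 0xba, 0x67, 0xfa, 0x9c, 0x36, 0x47]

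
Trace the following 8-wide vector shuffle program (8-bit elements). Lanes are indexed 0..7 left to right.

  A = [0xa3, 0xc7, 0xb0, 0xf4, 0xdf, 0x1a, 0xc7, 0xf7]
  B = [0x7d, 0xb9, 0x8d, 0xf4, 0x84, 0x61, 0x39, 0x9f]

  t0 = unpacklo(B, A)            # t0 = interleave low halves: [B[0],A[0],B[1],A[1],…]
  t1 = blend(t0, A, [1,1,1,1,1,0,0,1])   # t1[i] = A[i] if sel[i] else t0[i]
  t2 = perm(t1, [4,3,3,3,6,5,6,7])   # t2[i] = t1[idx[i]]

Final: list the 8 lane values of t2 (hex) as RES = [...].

RES = [0xdf, 0xf4, 0xf4, 0xf4, 0xf4, 0xb0, 0xf4, 0xf7]

  t0: 7d a3 b9 c7 8d b0 f4 f4
  t1: a3 c7 b0 f4 df b0 f4 f7
  t2: df f4 f4 f4 f4 b0 f4 f7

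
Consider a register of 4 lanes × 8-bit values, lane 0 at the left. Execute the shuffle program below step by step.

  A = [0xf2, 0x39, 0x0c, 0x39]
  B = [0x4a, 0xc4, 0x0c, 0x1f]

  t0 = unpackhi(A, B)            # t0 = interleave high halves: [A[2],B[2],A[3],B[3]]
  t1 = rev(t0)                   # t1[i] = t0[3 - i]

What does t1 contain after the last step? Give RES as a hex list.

RES = [ 0x1f  0x39  0x0c  0x0c ]

  t0: 0c 0c 39 1f
  t1: 1f 39 0c 0c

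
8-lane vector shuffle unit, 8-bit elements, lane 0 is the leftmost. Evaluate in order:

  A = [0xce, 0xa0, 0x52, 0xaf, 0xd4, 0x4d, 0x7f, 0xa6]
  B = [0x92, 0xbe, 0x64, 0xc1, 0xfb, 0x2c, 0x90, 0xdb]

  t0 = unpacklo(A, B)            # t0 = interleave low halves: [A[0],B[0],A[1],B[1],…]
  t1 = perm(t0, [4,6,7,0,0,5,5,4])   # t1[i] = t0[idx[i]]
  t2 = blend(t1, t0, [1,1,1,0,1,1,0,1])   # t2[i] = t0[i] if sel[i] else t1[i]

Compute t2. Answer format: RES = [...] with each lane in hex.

RES = [ 0xce  0x92  0xa0  0xce  0x52  0x64  0x64  0xc1 ]

t0 = [0xce, 0x92, 0xa0, 0xbe, 0x52, 0x64, 0xaf, 0xc1]
t1 = [0x52, 0xaf, 0xc1, 0xce, 0xce, 0x64, 0x64, 0x52]
t2 = [0xce, 0x92, 0xa0, 0xce, 0x52, 0x64, 0x64, 0xc1]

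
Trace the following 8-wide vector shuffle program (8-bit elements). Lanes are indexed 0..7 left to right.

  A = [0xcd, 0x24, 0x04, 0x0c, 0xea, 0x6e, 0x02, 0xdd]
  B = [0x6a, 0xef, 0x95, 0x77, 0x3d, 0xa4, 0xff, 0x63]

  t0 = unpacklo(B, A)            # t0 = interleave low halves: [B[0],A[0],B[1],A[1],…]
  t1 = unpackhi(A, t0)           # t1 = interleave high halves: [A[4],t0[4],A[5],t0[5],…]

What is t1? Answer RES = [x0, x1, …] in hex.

RES = [ 0xea  0x95  0x6e  0x04  0x02  0x77  0xdd  0x0c ]

→ t0 |6a|cd|ef|24|95|04|77|0c|
→ t1 |ea|95|6e|04|02|77|dd|0c|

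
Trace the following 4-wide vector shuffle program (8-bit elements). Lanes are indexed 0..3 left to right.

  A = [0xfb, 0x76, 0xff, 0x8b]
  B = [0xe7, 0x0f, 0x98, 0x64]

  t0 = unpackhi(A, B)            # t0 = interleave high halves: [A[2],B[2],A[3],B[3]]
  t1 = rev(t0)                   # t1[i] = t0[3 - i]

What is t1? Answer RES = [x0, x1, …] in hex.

  t0: ff 98 8b 64
  t1: 64 8b 98 ff

RES = [ 0x64  0x8b  0x98  0xff ]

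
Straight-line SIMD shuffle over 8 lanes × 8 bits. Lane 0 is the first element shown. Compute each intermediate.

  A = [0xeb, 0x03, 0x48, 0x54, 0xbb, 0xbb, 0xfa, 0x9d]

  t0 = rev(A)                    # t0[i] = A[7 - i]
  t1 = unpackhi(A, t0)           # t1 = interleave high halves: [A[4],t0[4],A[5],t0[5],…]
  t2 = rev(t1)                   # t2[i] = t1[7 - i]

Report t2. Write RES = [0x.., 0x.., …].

→ t0 |9d|fa|bb|bb|54|48|03|eb|
→ t1 |bb|54|bb|48|fa|03|9d|eb|
→ t2 |eb|9d|03|fa|48|bb|54|bb|

RES = [ 0xeb  0x9d  0x03  0xfa  0x48  0xbb  0x54  0xbb ]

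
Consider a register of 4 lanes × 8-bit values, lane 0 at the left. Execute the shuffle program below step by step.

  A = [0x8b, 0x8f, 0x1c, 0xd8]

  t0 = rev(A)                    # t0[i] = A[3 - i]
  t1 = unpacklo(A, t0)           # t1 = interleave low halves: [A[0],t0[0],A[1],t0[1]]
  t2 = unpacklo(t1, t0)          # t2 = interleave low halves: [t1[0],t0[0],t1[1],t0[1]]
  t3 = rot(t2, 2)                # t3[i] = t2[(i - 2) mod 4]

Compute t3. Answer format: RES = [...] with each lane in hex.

RES = [ 0xd8  0x1c  0x8b  0xd8 ]

  t0: d8 1c 8f 8b
  t1: 8b d8 8f 1c
  t2: 8b d8 d8 1c
  t3: d8 1c 8b d8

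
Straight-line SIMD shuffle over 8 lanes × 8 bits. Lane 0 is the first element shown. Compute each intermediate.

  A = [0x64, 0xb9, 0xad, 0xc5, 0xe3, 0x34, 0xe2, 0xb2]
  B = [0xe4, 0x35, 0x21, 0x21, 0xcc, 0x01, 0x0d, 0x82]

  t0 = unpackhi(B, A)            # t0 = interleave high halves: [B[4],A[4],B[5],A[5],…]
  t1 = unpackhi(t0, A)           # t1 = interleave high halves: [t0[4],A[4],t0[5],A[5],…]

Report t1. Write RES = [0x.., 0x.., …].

RES = [ 0x0d  0xe3  0xe2  0x34  0x82  0xe2  0xb2  0xb2 ]

  t0: cc e3 01 34 0d e2 82 b2
  t1: 0d e3 e2 34 82 e2 b2 b2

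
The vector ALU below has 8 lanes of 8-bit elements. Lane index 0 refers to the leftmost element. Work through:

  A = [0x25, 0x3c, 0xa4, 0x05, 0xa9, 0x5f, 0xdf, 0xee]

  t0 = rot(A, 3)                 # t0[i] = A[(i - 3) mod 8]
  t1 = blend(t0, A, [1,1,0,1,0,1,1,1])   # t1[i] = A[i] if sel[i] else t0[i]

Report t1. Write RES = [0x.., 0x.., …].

RES = [0x25, 0x3c, 0xee, 0x05, 0x3c, 0x5f, 0xdf, 0xee]

t0 = [0x5f, 0xdf, 0xee, 0x25, 0x3c, 0xa4, 0x05, 0xa9]
t1 = [0x25, 0x3c, 0xee, 0x05, 0x3c, 0x5f, 0xdf, 0xee]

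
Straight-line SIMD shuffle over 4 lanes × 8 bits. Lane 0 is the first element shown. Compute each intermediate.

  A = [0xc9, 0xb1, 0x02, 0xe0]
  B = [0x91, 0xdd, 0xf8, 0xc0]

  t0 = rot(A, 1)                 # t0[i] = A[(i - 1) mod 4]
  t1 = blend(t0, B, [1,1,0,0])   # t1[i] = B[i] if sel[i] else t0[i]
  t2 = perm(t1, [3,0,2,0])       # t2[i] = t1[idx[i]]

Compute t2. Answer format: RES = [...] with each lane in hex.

RES = [0x02, 0x91, 0xb1, 0x91]

t0 = [0xe0, 0xc9, 0xb1, 0x02]
t1 = [0x91, 0xdd, 0xb1, 0x02]
t2 = [0x02, 0x91, 0xb1, 0x91]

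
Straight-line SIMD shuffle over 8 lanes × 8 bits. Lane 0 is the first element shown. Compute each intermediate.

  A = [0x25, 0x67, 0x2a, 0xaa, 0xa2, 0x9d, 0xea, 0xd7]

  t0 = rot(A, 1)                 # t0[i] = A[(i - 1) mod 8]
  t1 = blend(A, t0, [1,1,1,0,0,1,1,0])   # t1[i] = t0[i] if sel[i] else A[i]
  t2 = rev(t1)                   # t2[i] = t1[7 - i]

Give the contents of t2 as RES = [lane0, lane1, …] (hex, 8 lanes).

t0 = [0xd7, 0x25, 0x67, 0x2a, 0xaa, 0xa2, 0x9d, 0xea]
t1 = [0xd7, 0x25, 0x67, 0xaa, 0xa2, 0xa2, 0x9d, 0xd7]
t2 = [0xd7, 0x9d, 0xa2, 0xa2, 0xaa, 0x67, 0x25, 0xd7]

RES = [ 0xd7  0x9d  0xa2  0xa2  0xaa  0x67  0x25  0xd7 ]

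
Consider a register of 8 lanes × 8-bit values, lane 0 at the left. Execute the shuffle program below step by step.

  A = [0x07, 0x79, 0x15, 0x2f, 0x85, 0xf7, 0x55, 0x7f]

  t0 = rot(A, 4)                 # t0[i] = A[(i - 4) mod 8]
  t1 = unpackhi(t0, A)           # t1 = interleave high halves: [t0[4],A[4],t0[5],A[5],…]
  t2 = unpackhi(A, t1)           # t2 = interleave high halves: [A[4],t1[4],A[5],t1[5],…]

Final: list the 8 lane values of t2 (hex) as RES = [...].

RES = [ 0x85  0x15  0xf7  0x55  0x55  0x2f  0x7f  0x7f ]

  t0: 85 f7 55 7f 07 79 15 2f
  t1: 07 85 79 f7 15 55 2f 7f
  t2: 85 15 f7 55 55 2f 7f 7f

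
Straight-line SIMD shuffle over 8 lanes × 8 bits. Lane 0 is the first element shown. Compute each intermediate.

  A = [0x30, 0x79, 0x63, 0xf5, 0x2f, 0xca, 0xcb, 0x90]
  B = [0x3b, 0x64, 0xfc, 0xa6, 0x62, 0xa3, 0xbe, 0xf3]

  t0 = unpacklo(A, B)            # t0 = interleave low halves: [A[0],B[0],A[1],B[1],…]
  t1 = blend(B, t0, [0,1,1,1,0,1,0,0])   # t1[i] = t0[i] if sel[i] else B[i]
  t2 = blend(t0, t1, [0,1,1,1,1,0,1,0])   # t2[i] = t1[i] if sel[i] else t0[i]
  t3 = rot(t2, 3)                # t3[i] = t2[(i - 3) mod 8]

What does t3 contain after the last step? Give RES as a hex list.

t0 = [0x30, 0x3b, 0x79, 0x64, 0x63, 0xfc, 0xf5, 0xa6]
t1 = [0x3b, 0x3b, 0x79, 0x64, 0x62, 0xfc, 0xbe, 0xf3]
t2 = [0x30, 0x3b, 0x79, 0x64, 0x62, 0xfc, 0xbe, 0xa6]
t3 = [0xfc, 0xbe, 0xa6, 0x30, 0x3b, 0x79, 0x64, 0x62]

RES = [0xfc, 0xbe, 0xa6, 0x30, 0x3b, 0x79, 0x64, 0x62]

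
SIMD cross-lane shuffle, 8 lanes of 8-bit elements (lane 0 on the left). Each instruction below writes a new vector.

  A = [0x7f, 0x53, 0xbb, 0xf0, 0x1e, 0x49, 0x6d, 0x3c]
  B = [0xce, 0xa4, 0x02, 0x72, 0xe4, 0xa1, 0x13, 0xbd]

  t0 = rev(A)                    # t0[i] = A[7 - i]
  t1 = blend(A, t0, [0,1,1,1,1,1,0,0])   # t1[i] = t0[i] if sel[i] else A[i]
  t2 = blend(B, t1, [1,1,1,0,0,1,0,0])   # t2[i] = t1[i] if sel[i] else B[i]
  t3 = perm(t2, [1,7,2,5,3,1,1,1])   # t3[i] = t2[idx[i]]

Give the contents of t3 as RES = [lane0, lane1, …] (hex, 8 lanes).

→ t0 |3c|6d|49|1e|f0|bb|53|7f|
→ t1 |7f|6d|49|1e|f0|bb|6d|3c|
→ t2 |7f|6d|49|72|e4|bb|13|bd|
→ t3 |6d|bd|49|bb|72|6d|6d|6d|

RES = [ 0x6d  0xbd  0x49  0xbb  0x72  0x6d  0x6d  0x6d ]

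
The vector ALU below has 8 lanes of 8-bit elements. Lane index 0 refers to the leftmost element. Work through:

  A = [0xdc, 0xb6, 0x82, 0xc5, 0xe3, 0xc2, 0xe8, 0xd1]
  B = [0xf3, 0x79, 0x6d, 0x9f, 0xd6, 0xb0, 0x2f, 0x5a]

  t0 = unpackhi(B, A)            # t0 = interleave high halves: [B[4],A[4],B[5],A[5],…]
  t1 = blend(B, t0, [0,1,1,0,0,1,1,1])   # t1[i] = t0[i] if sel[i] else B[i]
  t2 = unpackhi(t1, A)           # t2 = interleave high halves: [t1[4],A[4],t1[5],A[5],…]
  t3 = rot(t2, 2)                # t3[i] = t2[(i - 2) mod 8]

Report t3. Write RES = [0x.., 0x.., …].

RES = [ 0xd1  0xd1  0xd6  0xe3  0xe8  0xc2  0x5a  0xe8 ]

  t0: d6 e3 b0 c2 2f e8 5a d1
  t1: f3 e3 b0 9f d6 e8 5a d1
  t2: d6 e3 e8 c2 5a e8 d1 d1
  t3: d1 d1 d6 e3 e8 c2 5a e8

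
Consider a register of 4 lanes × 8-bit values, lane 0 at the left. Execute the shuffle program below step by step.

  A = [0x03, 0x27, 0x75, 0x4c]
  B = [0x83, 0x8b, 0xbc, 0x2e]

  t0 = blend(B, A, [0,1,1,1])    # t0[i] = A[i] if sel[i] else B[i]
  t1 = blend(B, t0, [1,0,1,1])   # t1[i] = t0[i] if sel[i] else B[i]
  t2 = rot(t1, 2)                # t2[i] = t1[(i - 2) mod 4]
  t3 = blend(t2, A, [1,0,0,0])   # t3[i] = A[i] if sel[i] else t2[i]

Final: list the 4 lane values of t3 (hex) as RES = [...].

  t0: 83 27 75 4c
  t1: 83 8b 75 4c
  t2: 75 4c 83 8b
  t3: 03 4c 83 8b

RES = [ 0x03  0x4c  0x83  0x8b ]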